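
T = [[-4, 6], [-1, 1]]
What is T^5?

tr T = -3 and det T = 2, so the characteristic polynomial is λ² − (-3)λ + (2) with roots -1 and -2.
Eigenvectors give P = [[2, 3], [1, 1]] with P⁻¹ = [[-1, 3], [1, -2]], and T = P·diag(-1, -2)·P⁻¹.
Then T^5 = P·diag(-1, -32)·P⁻¹ = [[-2, -96], [-1, -32]] · [[-1, 3], [1, -2]] = [[-94, 186], [-31, 61]].

[[-94, 186], [-31, 61]]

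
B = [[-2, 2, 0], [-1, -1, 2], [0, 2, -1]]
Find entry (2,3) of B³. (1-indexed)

10

B² = [[2, -6, 4], [3, 3, -4], [-2, -4, 5]]
B³ = [[2, 18, -16], [-9, -5, 10], [8, 10, -13]]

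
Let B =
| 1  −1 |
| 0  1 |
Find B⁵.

[[1, −5], [0, 1]]

B = I + N where N = [[0, −1], [0, 0]] is strictly upper-triangular, so N² = 0.
(I + N)⁵ = I + 5·N = [[1, −5], [0, 1]].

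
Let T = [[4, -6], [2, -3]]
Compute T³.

[[4, -6], [2, -3]]

T² = T (a projection; rank 1, trace 1), so T³ = T.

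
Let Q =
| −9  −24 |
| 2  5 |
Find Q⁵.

[[−969, −2904], [242, 725]]

tr Q = −4 and det Q = 3, so the characteristic polynomial is λ² − (−4)λ + (3) with roots −3 and −1.
Eigenvectors give P = [[4, −3], [−1, 1]] with P⁻¹ = [[1, 3], [1, 4]], and Q = P·diag(−3, −1)·P⁻¹.
Then Q⁵ = P·diag(−243, −1)·P⁻¹ = [[−972, 3], [243, −1]] · [[1, 3], [1, 4]] = [[−969, −2904], [242, 725]].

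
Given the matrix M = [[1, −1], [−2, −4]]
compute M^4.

M^2 = [[3, 3], [6, 18]]
M^3 = [[−3, −15], [−30, −78]]
M^4 = [[27, 63], [126, 342]]

[[27, 63], [126, 342]]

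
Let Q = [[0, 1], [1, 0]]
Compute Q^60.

Q² = I (check: tr Q = 0 and det Q = −1), so Q^60 = I since 60 is even.

[[1, 0], [0, 1]]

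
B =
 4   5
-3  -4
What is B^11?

[[4, 5], [-3, -4]]

B² = I (check: tr B = 0 and det B = -1), so B^11 = B since 11 is odd.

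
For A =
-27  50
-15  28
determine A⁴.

tr A = 1 and det A = -6, so the characteristic polynomial is λ² − (1)λ + (-6) with roots -2 and 3.
Eigenvectors give P = [[-2, -5], [-1, -3]] with P⁻¹ = [[-3, 5], [1, -2]], and A = P·diag(-2, 3)·P⁻¹.
Then A⁴ = P·diag(16, 81)·P⁻¹ = [[-32, -405], [-16, -243]] · [[-3, 5], [1, -2]] = [[-309, 650], [-195, 406]].

[[-309, 650], [-195, 406]]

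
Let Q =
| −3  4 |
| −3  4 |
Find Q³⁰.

Q² = Q (a projection; rank 1, trace 1), so Q³⁰ = Q.

[[−3, 4], [−3, 4]]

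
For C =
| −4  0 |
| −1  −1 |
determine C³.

C² = [[16, 0], [5, 1]]
C³ = [[−64, 0], [−21, −1]]

[[−64, 0], [−21, −1]]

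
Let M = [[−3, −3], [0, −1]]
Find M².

[[9, 12], [0, 1]]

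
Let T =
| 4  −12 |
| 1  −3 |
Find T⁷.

T² = T (a projection; rank 1, trace 1), so T⁷ = T.

[[4, −12], [1, −3]]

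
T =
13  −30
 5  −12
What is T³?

[[97, −210], [35, −78]]

tr T = 1 and det T = −6, so the characteristic polynomial is λ² − (1)λ + (−6) with roots 3 and −2.
Eigenvectors give P = [[3, 2], [1, 1]] with P⁻¹ = [[1, −2], [−1, 3]], and T = P·diag(3, −2)·P⁻¹.
Then T³ = P·diag(27, −8)·P⁻¹ = [[81, −16], [27, −8]] · [[1, −2], [−1, 3]] = [[97, −210], [35, −78]].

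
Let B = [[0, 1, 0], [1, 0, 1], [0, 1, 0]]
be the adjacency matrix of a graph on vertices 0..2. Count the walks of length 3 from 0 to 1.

2

The number of length-3 walks from vertex 0 to vertex 1 is entry (0,1) of B³, where B is the adjacency matrix.
B² = [[1, 0, 1], [0, 2, 0], [1, 0, 1]]
B³ = [[0, 2, 0], [2, 0, 2], [0, 2, 0]]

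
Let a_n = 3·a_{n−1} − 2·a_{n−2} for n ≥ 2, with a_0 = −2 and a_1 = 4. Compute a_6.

With companion matrix M = [[3, −2], [1, 0]], [a_n, a_{n−1}]ᵀ = M·[a_{n−1}, a_{n−2}]ᵀ, so [a_6, a_5]ᵀ = M^5·[a_1, a_0]ᵀ.
M^5 = [[63, −62], [31, −30]], giving [a_6, a_5]ᵀ = [[376], [184]].

376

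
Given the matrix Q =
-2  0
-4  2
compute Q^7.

[[-128, 0], [-256, 128]]

tr Q = 0 and det Q = -4, so the characteristic polynomial is λ² − (0)λ + (-4) with roots -2 and 2.
Eigenvectors give P = [[1, 0], [1, -1]] with P⁻¹ = [[1, 0], [1, -1]], and Q = P·diag(-2, 2)·P⁻¹.
Then Q^7 = P·diag(-128, 128)·P⁻¹ = [[-128, 0], [-128, -128]] · [[1, 0], [1, -1]] = [[-128, 0], [-256, 128]].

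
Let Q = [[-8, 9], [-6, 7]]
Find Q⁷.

tr Q = -1 and det Q = -2, so the characteristic polynomial is λ² − (-1)λ + (-2) with roots 1 and -2.
Eigenvectors give P = [[1, 3], [1, 2]] with P⁻¹ = [[-2, 3], [1, -1]], and Q = P·diag(1, -2)·P⁻¹.
Then Q⁷ = P·diag(1, -128)·P⁻¹ = [[1, -384], [1, -256]] · [[-2, 3], [1, -1]] = [[-386, 387], [-258, 259]].

[[-386, 387], [-258, 259]]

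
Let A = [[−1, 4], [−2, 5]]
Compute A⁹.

tr A = 4 and det A = 3, so the characteristic polynomial is λ² − (4)λ + (3) with roots 1 and 3.
Eigenvectors give P = [[2, 1], [1, 1]] with P⁻¹ = [[1, −1], [−1, 2]], and A = P·diag(1, 3)·P⁻¹.
Then A⁹ = P·diag(1, 19683)·P⁻¹ = [[2, 19683], [1, 19683]] · [[1, −1], [−1, 2]] = [[−19681, 39364], [−19682, 39365]].

[[−19681, 39364], [−19682, 39365]]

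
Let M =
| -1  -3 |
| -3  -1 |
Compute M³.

M² = [[10, 6], [6, 10]]
M³ = [[-28, -36], [-36, -28]]

[[-28, -36], [-36, -28]]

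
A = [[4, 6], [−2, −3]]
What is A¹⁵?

A² = A (a projection; rank 1, trace 1), so A¹⁵ = A.

[[4, 6], [−2, −3]]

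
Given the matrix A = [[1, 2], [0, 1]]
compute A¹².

A = I + N where N = [[0, 2], [0, 0]] is strictly upper-triangular, so N² = 0.
(I + N)¹² = I + 12·N = [[1, 24], [0, 1]].

[[1, 24], [0, 1]]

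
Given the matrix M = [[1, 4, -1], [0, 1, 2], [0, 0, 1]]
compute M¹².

[[1, 48, 516], [0, 1, 24], [0, 0, 1]]

M = I + N where N = [[0, 4, -1], [0, 0, 2], [0, 0, 0]] is strictly upper-triangular, so N³ = 0.
(I + N)¹² = I + 12·N + 66·N² = [[1, 48, 516], [0, 1, 24], [0, 0, 1]].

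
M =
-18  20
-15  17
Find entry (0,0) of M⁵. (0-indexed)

tr M = -1 and det M = -6, so the characteristic polynomial is λ² − (-1)λ + (-6) with roots 2 and -3.
Eigenvectors give P = [[1, 4], [1, 3]] with P⁻¹ = [[-3, 4], [1, -1]], and M = P·diag(2, -3)·P⁻¹.
Then M⁵ = P·diag(32, -243)·P⁻¹ = [[32, -972], [32, -729]] · [[-3, 4], [1, -1]] = [[-1068, 1100], [-825, 857]].

-1068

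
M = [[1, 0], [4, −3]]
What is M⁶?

[[1, 0], [−728, 729]]

tr M = −2 and det M = −3, so the characteristic polynomial is λ² − (−2)λ + (−3) with roots 1 and −3.
Eigenvectors give P = [[1, 0], [1, −1]] with P⁻¹ = [[1, 0], [1, −1]], and M = P·diag(1, −3)·P⁻¹.
Then M⁶ = P·diag(1, 729)·P⁻¹ = [[1, 0], [1, −729]] · [[1, 0], [1, −1]] = [[1, 0], [−728, 729]].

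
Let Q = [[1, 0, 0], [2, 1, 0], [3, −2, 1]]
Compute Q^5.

[[1, 0, 0], [10, 1, 0], [−25, −10, 1]]

Q = I + N where N = [[0, 0, 0], [2, 0, 0], [3, −2, 0]] is strictly lower-triangular, so N^3 = 0.
(I + N)^5 = I + 5·N + 10·N^2 = [[1, 0, 0], [10, 1, 0], [−25, −10, 1]].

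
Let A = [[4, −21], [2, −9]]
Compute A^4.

[[−374, 1365], [−130, 471]]

tr A = −5 and det A = 6, so the characteristic polynomial is λ² − (−5)λ + (6) with roots −2 and −3.
Eigenvectors give P = [[−7, 3], [−2, 1]] with P⁻¹ = [[−1, 3], [−2, 7]], and A = P·diag(−2, −3)·P⁻¹.
Then A^4 = P·diag(16, 81)·P⁻¹ = [[−112, 243], [−32, 81]] · [[−1, 3], [−2, 7]] = [[−374, 1365], [−130, 471]].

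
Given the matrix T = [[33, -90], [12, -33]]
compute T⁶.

tr T = 0 and det T = -9, so the characteristic polynomial is λ² − (0)λ + (-9) with roots -3 and 3.
Eigenvectors give P = [[-5, 3], [-2, 1]] with P⁻¹ = [[1, -3], [2, -5]], and T = P·diag(-3, 3)·P⁻¹.
Then T⁶ = P·diag(729, 729)·P⁻¹ = [[-3645, 2187], [-1458, 729]] · [[1, -3], [2, -5]] = [[729, 0], [0, 729]].

[[729, 0], [0, 729]]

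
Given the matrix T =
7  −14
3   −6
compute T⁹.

[[7, −14], [3, −6]]

T² = T (a projection; rank 1, trace 1), so T⁹ = T.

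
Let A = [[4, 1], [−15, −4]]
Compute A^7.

A² = I (check: tr A = 0 and det A = −1), so A^7 = A since 7 is odd.

[[4, 1], [−15, −4]]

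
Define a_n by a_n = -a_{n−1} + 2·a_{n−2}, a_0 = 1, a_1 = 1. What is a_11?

With companion matrix A = [[-1, 2], [1, 0]], [a_n, a_{n−1}]ᵀ = A·[a_{n−1}, a_{n−2}]ᵀ, so [a_11, a_10]ᵀ = A^10·[a_1, a_0]ᵀ.
A^10 = [[683, -682], [-341, 342]], giving [a_11, a_10]ᵀ = [[1], [1]].

1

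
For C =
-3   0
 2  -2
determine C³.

[[-27, 0], [38, -8]]

C² = [[9, 0], [-10, 4]]
C³ = [[-27, 0], [38, -8]]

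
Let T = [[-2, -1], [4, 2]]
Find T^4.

T^2 = [[0, 0], [0, 0]]
T^3 = [[0, 0], [0, 0]]
T^4 = [[0, 0], [0, 0]]

[[0, 0], [0, 0]]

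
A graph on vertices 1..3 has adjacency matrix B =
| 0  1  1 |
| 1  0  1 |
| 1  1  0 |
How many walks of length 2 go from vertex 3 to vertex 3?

The number of length-2 walks from vertex 3 to vertex 3 is entry (3,3) of B², where B is the adjacency matrix.
B² = [[2, 1, 1], [1, 2, 1], [1, 1, 2]]

2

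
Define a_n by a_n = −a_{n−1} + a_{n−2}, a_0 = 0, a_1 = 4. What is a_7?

52

With companion matrix B = [[−1, 1], [1, 0]], [a_n, a_{n−1}]ᵀ = B·[a_{n−1}, a_{n−2}]ᵀ, so [a_7, a_6]ᵀ = B⁶·[a_1, a_0]ᵀ.
B⁶ = [[13, −8], [−8, 5]], giving [a_7, a_6]ᵀ = [[52], [−32]].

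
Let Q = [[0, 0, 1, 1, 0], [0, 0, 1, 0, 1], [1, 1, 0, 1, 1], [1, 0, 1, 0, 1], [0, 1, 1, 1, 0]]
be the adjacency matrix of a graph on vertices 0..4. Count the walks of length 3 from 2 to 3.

The number of length-3 walks from vertex 2 to vertex 3 is entry (2,3) of Q³, where Q is the adjacency matrix.
Q² = [[2, 1, 1, 1, 2], [1, 2, 1, 2, 1], [1, 1, 4, 2, 2], [1, 2, 2, 3, 1], [2, 1, 2, 1, 3]]
Q³ = [[2, 3, 6, 5, 3], [3, 2, 6, 3, 5], [6, 6, 6, 7, 7], [5, 3, 7, 4, 7], [3, 5, 7, 7, 4]]

7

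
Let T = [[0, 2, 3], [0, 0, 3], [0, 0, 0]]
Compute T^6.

T is strictly triangular, hence nilpotent: T^3 = 0, so T^6 = 0.

[[0, 0, 0], [0, 0, 0], [0, 0, 0]]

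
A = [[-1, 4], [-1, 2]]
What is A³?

A² = [[-3, 4], [-1, 0]]
A³ = [[-1, -4], [1, -4]]

[[-1, -4], [1, -4]]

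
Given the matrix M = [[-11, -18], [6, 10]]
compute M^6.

tr M = -1 and det M = -2, so the characteristic polynomial is λ² − (-1)λ + (-2) with roots -2 and 1.
Eigenvectors give P = [[-2, -3], [1, 2]] with P⁻¹ = [[-2, -3], [1, 2]], and M = P·diag(-2, 1)·P⁻¹.
Then M^6 = P·diag(64, 1)·P⁻¹ = [[-128, -3], [64, 2]] · [[-2, -3], [1, 2]] = [[253, 378], [-126, -188]].

[[253, 378], [-126, -188]]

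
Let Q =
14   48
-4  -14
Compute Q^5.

[[224, 768], [-64, -224]]

tr Q = 0 and det Q = -4, so the characteristic polynomial is λ² − (0)λ + (-4) with roots -2 and 2.
Eigenvectors give P = [[-3, 4], [1, -1]] with P⁻¹ = [[1, 4], [1, 3]], and Q = P·diag(-2, 2)·P⁻¹.
Then Q^5 = P·diag(-32, 32)·P⁻¹ = [[96, 128], [-32, -32]] · [[1, 4], [1, 3]] = [[224, 768], [-64, -224]].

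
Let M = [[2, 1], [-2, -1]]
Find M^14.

M² = M (a projection; rank 1, trace 1), so M^14 = M.

[[2, 1], [-2, -1]]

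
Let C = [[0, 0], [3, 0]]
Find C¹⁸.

[[0, 0], [0, 0]]

C is strictly triangular, hence nilpotent: C² = 0, so C¹⁸ = 0.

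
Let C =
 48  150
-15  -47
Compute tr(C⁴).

97

tr C = 1 and det C = -6, so the characteristic polynomial is λ² − (1)λ + (-6) with roots 3 and -2.
Eigenvectors give P = [[10, -3], [-3, 1]] with P⁻¹ = [[1, 3], [3, 10]], and C = P·diag(3, -2)·P⁻¹.
Then C⁴ = P·diag(81, 16)·P⁻¹ = [[810, -48], [-243, 16]] · [[1, 3], [3, 10]] = [[666, 1950], [-195, -569]].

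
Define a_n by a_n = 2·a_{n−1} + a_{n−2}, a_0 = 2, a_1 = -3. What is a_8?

With companion matrix B = [[2, 1], [1, 0]], [a_n, a_{n−1}]ᵀ = B·[a_{n−1}, a_{n−2}]ᵀ, so [a_8, a_7]ᵀ = B^7·[a_1, a_0]ᵀ.
B^7 = [[408, 169], [169, 70]], giving [a_8, a_7]ᵀ = [[-886], [-367]].

-886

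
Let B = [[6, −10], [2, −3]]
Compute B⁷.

[[636, −1270], [254, −507]]

tr B = 3 and det B = 2, so the characteristic polynomial is λ² − (3)λ + (2) with roots 1 and 2.
Eigenvectors give P = [[2, 5], [1, 2]] with P⁻¹ = [[−2, 5], [1, −2]], and B = P·diag(1, 2)·P⁻¹.
Then B⁷ = P·diag(1, 128)·P⁻¹ = [[2, 640], [1, 256]] · [[−2, 5], [1, −2]] = [[636, −1270], [254, −507]].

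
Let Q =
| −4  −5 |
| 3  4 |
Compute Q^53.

Q² = I (check: tr Q = 0 and det Q = −1), so Q^53 = Q since 53 is odd.

[[−4, −5], [3, 4]]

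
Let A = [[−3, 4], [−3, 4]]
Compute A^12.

A² = A (a projection; rank 1, trace 1), so A^12 = A.

[[−3, 4], [−3, 4]]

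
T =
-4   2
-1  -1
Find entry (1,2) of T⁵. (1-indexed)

422

tr T = -5 and det T = 6, so the characteristic polynomial is λ² − (-5)λ + (6) with roots -3 and -2.
Eigenvectors give P = [[2, -1], [1, -1]] with P⁻¹ = [[1, -1], [1, -2]], and T = P·diag(-3, -2)·P⁻¹.
Then T⁵ = P·diag(-243, -32)·P⁻¹ = [[-486, 32], [-243, 32]] · [[1, -1], [1, -2]] = [[-454, 422], [-211, 179]].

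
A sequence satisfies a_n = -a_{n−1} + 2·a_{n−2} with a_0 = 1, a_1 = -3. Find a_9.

With companion matrix C = [[-1, 2], [1, 0]], [a_n, a_{n−1}]ᵀ = C·[a_{n−1}, a_{n−2}]ᵀ, so [a_9, a_8]ᵀ = C^8·[a_1, a_0]ᵀ.
C^8 = [[171, -170], [-85, 86]], giving [a_9, a_8]ᵀ = [[-683], [341]].

-683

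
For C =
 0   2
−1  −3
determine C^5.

[[30, 62], [−31, −63]]

tr C = −3 and det C = 2, so the characteristic polynomial is λ² − (−3)λ + (2) with roots −2 and −1.
Eigenvectors give P = [[−1, 2], [1, −1]] with P⁻¹ = [[1, 2], [1, 1]], and C = P·diag(−2, −1)·P⁻¹.
Then C^5 = P·diag(−32, −1)·P⁻¹ = [[32, −2], [−32, 1]] · [[1, 2], [1, 1]] = [[30, 62], [−31, −63]].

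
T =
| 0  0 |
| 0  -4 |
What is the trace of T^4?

256

T^2 = [[0, 0], [0, 16]]
T^3 = [[0, 0], [0, -64]]
T^4 = [[0, 0], [0, 256]]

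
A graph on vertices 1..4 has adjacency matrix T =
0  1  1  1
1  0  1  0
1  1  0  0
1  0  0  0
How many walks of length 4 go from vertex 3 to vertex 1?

6

The number of length-4 walks from vertex 3 to vertex 1 is entry (3,1) of T^4, where T is the adjacency matrix.
T^2 = [[3, 1, 1, 0], [1, 2, 1, 1], [1, 1, 2, 1], [0, 1, 1, 1]]
T^3 = [[2, 4, 4, 3], [4, 2, 3, 1], [4, 3, 2, 1], [3, 1, 1, 0]]
T^4 = [[11, 6, 6, 2], [6, 7, 6, 4], [6, 6, 7, 4], [2, 4, 4, 3]]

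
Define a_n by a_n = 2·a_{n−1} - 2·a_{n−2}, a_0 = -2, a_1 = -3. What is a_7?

-8

With companion matrix Q = [[2, -2], [1, 0]], [a_n, a_{n−1}]ᵀ = Q·[a_{n−1}, a_{n−2}]ᵀ, so [a_7, a_6]ᵀ = Q^6·[a_1, a_0]ᵀ.
Q^6 = [[-8, 16], [-8, 8]], giving [a_7, a_6]ᵀ = [[-8], [8]].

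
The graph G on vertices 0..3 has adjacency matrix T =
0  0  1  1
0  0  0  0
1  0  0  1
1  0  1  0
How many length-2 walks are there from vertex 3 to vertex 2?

The number of length-2 walks from vertex 3 to vertex 2 is entry (3,2) of T², where T is the adjacency matrix.
T² = [[2, 0, 1, 1], [0, 0, 0, 0], [1, 0, 2, 1], [1, 0, 1, 2]]

1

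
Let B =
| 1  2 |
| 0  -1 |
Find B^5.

[[1, 2], [0, -1]]

B² = I (check: tr B = 0 and det B = -1), so B^5 = B since 5 is odd.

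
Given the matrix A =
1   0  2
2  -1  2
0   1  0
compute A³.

[[5, 0, 6], [6, -1, 6], [0, 3, 2]]

A² = [[1, 2, 2], [0, 3, 2], [2, -1, 2]]
A³ = [[5, 0, 6], [6, -1, 6], [0, 3, 2]]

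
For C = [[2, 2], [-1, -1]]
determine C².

[[2, 2], [-1, -1]]

C² = C (a projection; rank 1, trace 1), so C² = C.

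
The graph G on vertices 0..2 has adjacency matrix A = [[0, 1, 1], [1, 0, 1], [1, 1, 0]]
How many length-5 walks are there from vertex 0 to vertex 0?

The number of length-5 walks from vertex 0 to vertex 0 is entry (0,0) of A^5, where A is the adjacency matrix.
A^2 = [[2, 1, 1], [1, 2, 1], [1, 1, 2]]
A^3 = [[2, 3, 3], [3, 2, 3], [3, 3, 2]]
A^4 = [[6, 5, 5], [5, 6, 5], [5, 5, 6]]
A^5 = [[10, 11, 11], [11, 10, 11], [11, 11, 10]]

10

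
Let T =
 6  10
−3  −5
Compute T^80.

T² = T (a projection; rank 1, trace 1), so T^80 = T.

[[6, 10], [−3, −5]]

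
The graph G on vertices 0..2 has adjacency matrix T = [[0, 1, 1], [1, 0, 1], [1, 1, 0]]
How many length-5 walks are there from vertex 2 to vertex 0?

11

The number of length-5 walks from vertex 2 to vertex 0 is entry (2,0) of T⁵, where T is the adjacency matrix.
T² = [[2, 1, 1], [1, 2, 1], [1, 1, 2]]
T³ = [[2, 3, 3], [3, 2, 3], [3, 3, 2]]
T⁴ = [[6, 5, 5], [5, 6, 5], [5, 5, 6]]
T⁵ = [[10, 11, 11], [11, 10, 11], [11, 11, 10]]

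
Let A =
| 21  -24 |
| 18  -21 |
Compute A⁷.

tr A = 0 and det A = -9, so the characteristic polynomial is λ² − (0)λ + (-9) with roots -3 and 3.
Eigenvectors give P = [[1, -4], [1, -3]] with P⁻¹ = [[-3, 4], [-1, 1]], and A = P·diag(-3, 3)·P⁻¹.
Then A⁷ = P·diag(-2187, 2187)·P⁻¹ = [[-2187, -8748], [-2187, -6561]] · [[-3, 4], [-1, 1]] = [[15309, -17496], [13122, -15309]].

[[15309, -17496], [13122, -15309]]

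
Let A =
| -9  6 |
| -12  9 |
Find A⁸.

[[6561, 0], [0, 6561]]

tr A = 0 and det A = -9, so the characteristic polynomial is λ² − (0)λ + (-9) with roots -3 and 3.
Eigenvectors give P = [[1, 1], [1, 2]] with P⁻¹ = [[2, -1], [-1, 1]], and A = P·diag(-3, 3)·P⁻¹.
Then A⁸ = P·diag(6561, 6561)·P⁻¹ = [[6561, 6561], [6561, 13122]] · [[2, -1], [-1, 1]] = [[6561, 0], [0, 6561]].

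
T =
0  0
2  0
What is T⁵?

[[0, 0], [0, 0]]

T is strictly triangular, hence nilpotent: T² = 0, so T⁵ = 0.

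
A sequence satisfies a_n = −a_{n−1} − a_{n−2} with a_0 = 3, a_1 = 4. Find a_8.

With companion matrix M = [[−1, −1], [1, 0]], [a_n, a_{n−1}]ᵀ = M·[a_{n−1}, a_{n−2}]ᵀ, so [a_8, a_7]ᵀ = M⁷·[a_1, a_0]ᵀ.
M⁷ = [[−1, −1], [1, 0]], giving [a_8, a_7]ᵀ = [[−7], [4]].

−7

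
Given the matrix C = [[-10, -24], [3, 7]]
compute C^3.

[[-64, -168], [21, 55]]

tr C = -3 and det C = 2, so the characteristic polynomial is λ² − (-3)λ + (2) with roots -1 and -2.
Eigenvectors give P = [[-8, 3], [3, -1]] with P⁻¹ = [[1, 3], [3, 8]], and C = P·diag(-1, -2)·P⁻¹.
Then C^3 = P·diag(-1, -8)·P⁻¹ = [[8, -24], [-3, 8]] · [[1, 3], [3, 8]] = [[-64, -168], [21, 55]].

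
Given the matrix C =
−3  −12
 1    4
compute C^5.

[[−3, −12], [1, 4]]

C² = C (a projection; rank 1, trace 1), so C^5 = C.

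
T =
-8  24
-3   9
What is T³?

[[-8, 24], [-3, 9]]

T² = T (a projection; rank 1, trace 1), so T³ = T.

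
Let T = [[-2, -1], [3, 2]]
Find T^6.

T² = I (check: tr T = 0 and det T = -1), so T^6 = I since 6 is even.

[[1, 0], [0, 1]]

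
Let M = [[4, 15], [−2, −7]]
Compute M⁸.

[[−1274, −3825], [510, 1531]]

tr M = −3 and det M = 2, so the characteristic polynomial is λ² − (−3)λ + (2) with roots −1 and −2.
Eigenvectors give P = [[−3, −5], [1, 2]] with P⁻¹ = [[−2, −5], [1, 3]], and M = P·diag(−1, −2)·P⁻¹.
Then M⁸ = P·diag(1, 256)·P⁻¹ = [[−3, −1280], [1, 512]] · [[−2, −5], [1, 3]] = [[−1274, −3825], [510, 1531]].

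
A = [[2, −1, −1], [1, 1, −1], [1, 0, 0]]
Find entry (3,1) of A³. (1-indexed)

A² = [[2, −3, −1], [2, 0, −2], [2, −1, −1]]
A³ = [[0, −5, 1], [2, −2, −2], [2, −3, −1]]

2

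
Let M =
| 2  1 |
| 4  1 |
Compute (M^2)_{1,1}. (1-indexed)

8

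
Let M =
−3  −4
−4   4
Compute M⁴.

M² = [[25, −4], [−4, 32]]
M³ = [[−59, −116], [−116, 144]]
M⁴ = [[641, −228], [−228, 1040]]

[[641, −228], [−228, 1040]]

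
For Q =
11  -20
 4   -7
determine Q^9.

tr Q = 4 and det Q = 3, so the characteristic polynomial is λ² − (4)λ + (3) with roots 1 and 3.
Eigenvectors give P = [[-2, 5], [-1, 2]] with P⁻¹ = [[2, -5], [1, -2]], and Q = P·diag(1, 3)·P⁻¹.
Then Q^9 = P·diag(1, 19683)·P⁻¹ = [[-2, 98415], [-1, 39366]] · [[2, -5], [1, -2]] = [[98411, -196820], [39364, -78727]].

[[98411, -196820], [39364, -78727]]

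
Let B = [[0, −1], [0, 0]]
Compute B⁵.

B is strictly triangular, hence nilpotent: B² = 0, so B⁵ = 0.

[[0, 0], [0, 0]]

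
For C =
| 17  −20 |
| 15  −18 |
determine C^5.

tr C = −1 and det C = −6, so the characteristic polynomial is λ² − (−1)λ + (−6) with roots −3 and 2.
Eigenvectors give P = [[1, 4], [1, 3]] with P⁻¹ = [[−3, 4], [1, −1]], and C = P·diag(−3, 2)·P⁻¹.
Then C^5 = P·diag(−243, 32)·P⁻¹ = [[−243, 128], [−243, 96]] · [[−3, 4], [1, −1]] = [[857, −1100], [825, −1068]].

[[857, −1100], [825, −1068]]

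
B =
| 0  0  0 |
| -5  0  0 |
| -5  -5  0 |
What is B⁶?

[[0, 0, 0], [0, 0, 0], [0, 0, 0]]

B is strictly triangular, hence nilpotent: B³ = 0, so B⁶ = 0.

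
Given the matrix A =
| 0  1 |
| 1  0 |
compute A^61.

[[0, 1], [1, 0]]

A² = I (check: tr A = 0 and det A = -1), so A^61 = A since 61 is odd.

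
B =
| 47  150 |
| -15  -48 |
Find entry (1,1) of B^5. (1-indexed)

tr B = -1 and det B = -6, so the characteristic polynomial is λ² − (-1)λ + (-6) with roots -3 and 2.
Eigenvectors give P = [[3, -10], [-1, 3]] with P⁻¹ = [[-3, -10], [-1, -3]], and B = P·diag(-3, 2)·P⁻¹.
Then B^5 = P·diag(-243, 32)·P⁻¹ = [[-729, -320], [243, 96]] · [[-3, -10], [-1, -3]] = [[2507, 8250], [-825, -2718]].

2507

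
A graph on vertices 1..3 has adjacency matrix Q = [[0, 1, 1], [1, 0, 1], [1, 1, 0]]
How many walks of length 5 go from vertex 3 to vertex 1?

The number of length-5 walks from vertex 3 to vertex 1 is entry (3,1) of Q⁵, where Q is the adjacency matrix.
Q² = [[2, 1, 1], [1, 2, 1], [1, 1, 2]]
Q³ = [[2, 3, 3], [3, 2, 3], [3, 3, 2]]
Q⁴ = [[6, 5, 5], [5, 6, 5], [5, 5, 6]]
Q⁵ = [[10, 11, 11], [11, 10, 11], [11, 11, 10]]

11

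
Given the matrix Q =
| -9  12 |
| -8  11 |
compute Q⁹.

tr Q = 2 and det Q = -3, so the characteristic polynomial is λ² − (2)λ + (-3) with roots -1 and 3.
Eigenvectors give P = [[3, 1], [2, 1]] with P⁻¹ = [[1, -1], [-2, 3]], and Q = P·diag(-1, 3)·P⁻¹.
Then Q⁹ = P·diag(-1, 19683)·P⁻¹ = [[-3, 19683], [-2, 19683]] · [[1, -1], [-2, 3]] = [[-39369, 59052], [-39368, 59051]].

[[-39369, 59052], [-39368, 59051]]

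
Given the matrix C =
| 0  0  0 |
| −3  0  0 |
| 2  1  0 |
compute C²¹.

C is strictly triangular, hence nilpotent: C³ = 0, so C²¹ = 0.

[[0, 0, 0], [0, 0, 0], [0, 0, 0]]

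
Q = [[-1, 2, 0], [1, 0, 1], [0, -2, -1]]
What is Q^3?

[[-5, 2, -4], [1, 0, 1], [4, -2, 3]]

Q^2 = [[3, -2, 2], [-1, 0, -1], [-2, 2, -1]]
Q^3 = [[-5, 2, -4], [1, 0, 1], [4, -2, 3]]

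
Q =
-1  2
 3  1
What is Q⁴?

[[49, 0], [0, 49]]

Q² = [[7, 0], [0, 7]]
Q³ = [[-7, 14], [21, 7]]
Q⁴ = [[49, 0], [0, 49]]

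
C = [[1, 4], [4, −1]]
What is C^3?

C^2 = [[17, 0], [0, 17]]
C^3 = [[17, 68], [68, −17]]

[[17, 68], [68, −17]]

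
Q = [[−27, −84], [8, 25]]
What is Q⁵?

tr Q = −2 and det Q = −3, so the characteristic polynomial is λ² − (−2)λ + (−3) with roots −3 and 1.
Eigenvectors give P = [[−7, −3], [2, 1]] with P⁻¹ = [[−1, −3], [2, 7]], and Q = P·diag(−3, 1)·P⁻¹.
Then Q⁵ = P·diag(−243, 1)·P⁻¹ = [[1701, −3], [−486, 1]] · [[−1, −3], [2, 7]] = [[−1707, −5124], [488, 1465]].

[[−1707, −5124], [488, 1465]]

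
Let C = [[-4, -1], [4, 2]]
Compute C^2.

[[12, 2], [-8, 0]]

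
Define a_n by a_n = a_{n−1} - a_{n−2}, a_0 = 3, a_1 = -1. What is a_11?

With companion matrix B = [[1, -1], [1, 0]], [a_n, a_{n−1}]ᵀ = B·[a_{n−1}, a_{n−2}]ᵀ, so [a_11, a_10]ᵀ = B^10·[a_1, a_0]ᵀ.
B^10 = [[-1, 1], [-1, 0]], giving [a_11, a_10]ᵀ = [[4], [1]].

4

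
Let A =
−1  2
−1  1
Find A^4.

[[1, 0], [0, 1]]

A^2 = [[−1, 0], [0, −1]]
A^3 = [[1, −2], [1, −1]]
A^4 = [[1, 0], [0, 1]]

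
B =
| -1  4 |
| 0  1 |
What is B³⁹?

[[-1, 4], [0, 1]]

B² = I (check: tr B = 0 and det B = -1), so B³⁹ = B since 39 is odd.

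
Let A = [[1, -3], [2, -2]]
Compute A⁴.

[[19, -21], [14, -2]]

A² = [[-5, 3], [-2, -2]]
A³ = [[1, 9], [-6, 10]]
A⁴ = [[19, -21], [14, -2]]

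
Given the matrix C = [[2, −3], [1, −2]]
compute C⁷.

C² = I (check: tr C = 0 and det C = −1), so C⁷ = C since 7 is odd.

[[2, −3], [1, −2]]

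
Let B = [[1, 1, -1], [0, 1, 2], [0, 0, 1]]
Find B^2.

[[1, 2, 0], [0, 1, 4], [0, 0, 1]]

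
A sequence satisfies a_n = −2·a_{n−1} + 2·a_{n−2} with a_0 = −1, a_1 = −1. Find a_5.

−12

With companion matrix C = [[−2, 2], [1, 0]], [a_n, a_{n−1}]ᵀ = C·[a_{n−1}, a_{n−2}]ᵀ, so [a_5, a_4]ᵀ = C⁴·[a_1, a_0]ᵀ.
C⁴ = [[44, −32], [−16, 12]], giving [a_5, a_4]ᵀ = [[−12], [4]].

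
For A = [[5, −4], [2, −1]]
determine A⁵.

[[485, −484], [242, −241]]

tr A = 4 and det A = 3, so the characteristic polynomial is λ² − (4)λ + (3) with roots 3 and 1.
Eigenvectors give P = [[2, −1], [1, −1]] with P⁻¹ = [[1, −1], [1, −2]], and A = P·diag(3, 1)·P⁻¹.
Then A⁵ = P·diag(243, 1)·P⁻¹ = [[486, −1], [243, −1]] · [[1, −1], [1, −2]] = [[485, −484], [242, −241]].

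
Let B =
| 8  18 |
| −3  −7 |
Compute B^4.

tr B = 1 and det B = −2, so the characteristic polynomial is λ² − (1)λ + (−2) with roots −1 and 2.
Eigenvectors give P = [[−2, 3], [1, −1]] with P⁻¹ = [[1, 3], [1, 2]], and B = P·diag(−1, 2)·P⁻¹.
Then B^4 = P·diag(1, 16)·P⁻¹ = [[−2, 48], [1, −16]] · [[1, 3], [1, 2]] = [[46, 90], [−15, −29]].

[[46, 90], [−15, −29]]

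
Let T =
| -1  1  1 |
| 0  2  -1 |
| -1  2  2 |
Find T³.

T² = [[0, 3, 0], [1, 2, -4], [-1, 7, 1]]
T³ = [[0, 6, -3], [3, -3, -9], [0, 15, -6]]

[[0, 6, -3], [3, -3, -9], [0, 15, -6]]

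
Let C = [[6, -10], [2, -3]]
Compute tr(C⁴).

17

tr C = 3 and det C = 2, so the characteristic polynomial is λ² − (3)λ + (2) with roots 2 and 1.
Eigenvectors give P = [[5, -2], [2, -1]] with P⁻¹ = [[1, -2], [2, -5]], and C = P·diag(2, 1)·P⁻¹.
Then C⁴ = P·diag(16, 1)·P⁻¹ = [[80, -2], [32, -1]] · [[1, -2], [2, -5]] = [[76, -150], [30, -59]].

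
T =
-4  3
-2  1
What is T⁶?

[[190, -189], [126, -125]]

tr T = -3 and det T = 2, so the characteristic polynomial is λ² − (-3)λ + (2) with roots -2 and -1.
Eigenvectors give P = [[-3, -1], [-2, -1]] with P⁻¹ = [[-1, 1], [2, -3]], and T = P·diag(-2, -1)·P⁻¹.
Then T⁶ = P·diag(64, 1)·P⁻¹ = [[-192, -1], [-128, -1]] · [[-1, 1], [2, -3]] = [[190, -189], [126, -125]].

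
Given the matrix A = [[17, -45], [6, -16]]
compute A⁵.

[[197, -495], [66, -166]]

tr A = 1 and det A = -2, so the characteristic polynomial is λ² − (1)λ + (-2) with roots -1 and 2.
Eigenvectors give P = [[-5, 3], [-2, 1]] with P⁻¹ = [[1, -3], [2, -5]], and A = P·diag(-1, 2)·P⁻¹.
Then A⁵ = P·diag(-1, 32)·P⁻¹ = [[5, 96], [2, 32]] · [[1, -3], [2, -5]] = [[197, -495], [66, -166]].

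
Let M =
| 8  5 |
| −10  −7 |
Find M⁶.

[[1394, 665], [−1330, −601]]

tr M = 1 and det M = −6, so the characteristic polynomial is λ² − (1)λ + (−6) with roots 3 and −2.
Eigenvectors give P = [[−1, 1], [1, −2]] with P⁻¹ = [[−2, −1], [−1, −1]], and M = P·diag(3, −2)·P⁻¹.
Then M⁶ = P·diag(729, 64)·P⁻¹ = [[−729, 64], [729, −128]] · [[−2, −1], [−1, −1]] = [[1394, 665], [−1330, −601]].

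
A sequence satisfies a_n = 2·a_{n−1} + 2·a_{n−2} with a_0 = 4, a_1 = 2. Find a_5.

With companion matrix T = [[2, 2], [1, 0]], [a_n, a_{n−1}]ᵀ = T·[a_{n−1}, a_{n−2}]ᵀ, so [a_5, a_4]ᵀ = T⁴·[a_1, a_0]ᵀ.
T⁴ = [[44, 32], [16, 12]], giving [a_5, a_4]ᵀ = [[216], [80]].

216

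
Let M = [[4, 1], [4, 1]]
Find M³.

[[100, 25], [100, 25]]

M² = [[20, 5], [20, 5]]
M³ = [[100, 25], [100, 25]]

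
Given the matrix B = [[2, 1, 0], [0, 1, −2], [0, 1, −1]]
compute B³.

B² = [[4, 3, −2], [0, −1, 0], [0, 0, −1]]
B³ = [[8, 5, −4], [0, −1, 2], [0, −1, 1]]

[[8, 5, −4], [0, −1, 2], [0, −1, 1]]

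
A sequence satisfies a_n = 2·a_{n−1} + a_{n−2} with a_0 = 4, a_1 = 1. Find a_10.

6318

With companion matrix B = [[2, 1], [1, 0]], [a_n, a_{n−1}]ᵀ = B·[a_{n−1}, a_{n−2}]ᵀ, so [a_10, a_9]ᵀ = B⁹·[a_1, a_0]ᵀ.
B⁹ = [[2378, 985], [985, 408]], giving [a_10, a_9]ᵀ = [[6318], [2617]].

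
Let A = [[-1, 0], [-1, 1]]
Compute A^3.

[[-1, 0], [-1, 1]]

A^2 = [[1, 0], [0, 1]]
A^3 = [[-1, 0], [-1, 1]]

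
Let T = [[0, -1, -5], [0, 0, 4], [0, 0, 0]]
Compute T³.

T is strictly triangular, hence nilpotent: T³ = 0, so T³ = 0.

[[0, 0, 0], [0, 0, 0], [0, 0, 0]]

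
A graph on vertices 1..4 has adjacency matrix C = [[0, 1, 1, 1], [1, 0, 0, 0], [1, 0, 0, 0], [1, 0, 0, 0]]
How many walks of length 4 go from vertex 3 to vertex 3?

3

The number of length-4 walks from vertex 3 to vertex 3 is entry (3,3) of C⁴, where C is the adjacency matrix.
C² = [[3, 0, 0, 0], [0, 1, 1, 1], [0, 1, 1, 1], [0, 1, 1, 1]]
C³ = [[0, 3, 3, 3], [3, 0, 0, 0], [3, 0, 0, 0], [3, 0, 0, 0]]
C⁴ = [[9, 0, 0, 0], [0, 3, 3, 3], [0, 3, 3, 3], [0, 3, 3, 3]]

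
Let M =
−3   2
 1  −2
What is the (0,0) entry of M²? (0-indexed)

11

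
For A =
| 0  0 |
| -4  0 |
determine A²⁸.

A is strictly triangular, hence nilpotent: A² = 0, so A²⁸ = 0.

[[0, 0], [0, 0]]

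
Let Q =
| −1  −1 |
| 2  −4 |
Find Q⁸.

[[−6049, 6305], [−12610, 12866]]

tr Q = −5 and det Q = 6, so the characteristic polynomial is λ² − (−5)λ + (6) with roots −2 and −3.
Eigenvectors give P = [[1, 1], [1, 2]] with P⁻¹ = [[2, −1], [−1, 1]], and Q = P·diag(−2, −3)·P⁻¹.
Then Q⁸ = P·diag(256, 6561)·P⁻¹ = [[256, 6561], [256, 13122]] · [[2, −1], [−1, 1]] = [[−6049, 6305], [−12610, 12866]].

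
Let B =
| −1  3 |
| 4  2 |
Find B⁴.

B² = [[13, 3], [4, 16]]
B³ = [[−1, 45], [60, 44]]
B⁴ = [[181, 87], [116, 268]]

[[181, 87], [116, 268]]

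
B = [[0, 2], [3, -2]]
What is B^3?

[[-12, 20], [30, -32]]

B^2 = [[6, -4], [-6, 10]]
B^3 = [[-12, 20], [30, -32]]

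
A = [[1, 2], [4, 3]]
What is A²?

[[9, 8], [16, 17]]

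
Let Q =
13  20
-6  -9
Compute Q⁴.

tr Q = 4 and det Q = 3, so the characteristic polynomial is λ² − (4)λ + (3) with roots 3 and 1.
Eigenvectors give P = [[-2, 5], [1, -3]] with P⁻¹ = [[-3, -5], [-1, -2]], and Q = P·diag(3, 1)·P⁻¹.
Then Q⁴ = P·diag(81, 1)·P⁻¹ = [[-162, 5], [81, -3]] · [[-3, -5], [-1, -2]] = [[481, 800], [-240, -399]].

[[481, 800], [-240, -399]]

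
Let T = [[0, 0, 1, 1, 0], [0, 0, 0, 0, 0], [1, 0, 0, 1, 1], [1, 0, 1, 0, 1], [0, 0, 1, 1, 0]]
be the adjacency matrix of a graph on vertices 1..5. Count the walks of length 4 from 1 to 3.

The number of length-4 walks from vertex 1 to vertex 3 is entry (1,3) of T⁴, where T is the adjacency matrix.
T² = [[2, 0, 1, 1, 2], [0, 0, 0, 0, 0], [1, 0, 3, 2, 1], [1, 0, 2, 3, 1], [2, 0, 1, 1, 2]]
T³ = [[2, 0, 5, 5, 2], [0, 0, 0, 0, 0], [5, 0, 4, 5, 5], [5, 0, 5, 4, 5], [2, 0, 5, 5, 2]]
T⁴ = [[10, 0, 9, 9, 10], [0, 0, 0, 0, 0], [9, 0, 15, 14, 9], [9, 0, 14, 15, 9], [10, 0, 9, 9, 10]]

9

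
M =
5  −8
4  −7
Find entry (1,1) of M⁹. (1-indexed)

tr M = −2 and det M = −3, so the characteristic polynomial is λ² − (−2)λ + (−3) with roots −3 and 1.
Eigenvectors give P = [[−1, 2], [−1, 1]] with P⁻¹ = [[1, −2], [1, −1]], and M = P·diag(−3, 1)·P⁻¹.
Then M⁹ = P·diag(−19683, 1)·P⁻¹ = [[19683, 2], [19683, 1]] · [[1, −2], [1, −1]] = [[19685, −39368], [19684, −39367]].

19685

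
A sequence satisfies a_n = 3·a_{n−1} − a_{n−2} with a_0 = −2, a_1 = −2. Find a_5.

With companion matrix Q = [[3, −1], [1, 0]], [a_n, a_{n−1}]ᵀ = Q·[a_{n−1}, a_{n−2}]ᵀ, so [a_5, a_4]ᵀ = Q⁴·[a_1, a_0]ᵀ.
Q⁴ = [[55, −21], [21, −8]], giving [a_5, a_4]ᵀ = [[−68], [−26]].

−68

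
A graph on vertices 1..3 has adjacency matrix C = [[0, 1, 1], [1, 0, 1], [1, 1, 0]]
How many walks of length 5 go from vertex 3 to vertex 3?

10

The number of length-5 walks from vertex 3 to vertex 3 is entry (3,3) of C^5, where C is the adjacency matrix.
C^2 = [[2, 1, 1], [1, 2, 1], [1, 1, 2]]
C^3 = [[2, 3, 3], [3, 2, 3], [3, 3, 2]]
C^4 = [[6, 5, 5], [5, 6, 5], [5, 5, 6]]
C^5 = [[10, 11, 11], [11, 10, 11], [11, 11, 10]]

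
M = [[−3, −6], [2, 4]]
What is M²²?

[[−3, −6], [2, 4]]

M² = M (a projection; rank 1, trace 1), so M²² = M.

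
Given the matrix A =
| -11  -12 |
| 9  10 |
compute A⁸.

tr A = -1 and det A = -2, so the characteristic polynomial is λ² − (-1)λ + (-2) with roots 1 and -2.
Eigenvectors give P = [[-1, 4], [1, -3]] with P⁻¹ = [[3, 4], [1, 1]], and A = P·diag(1, -2)·P⁻¹.
Then A⁸ = P·diag(1, 256)·P⁻¹ = [[-1, 1024], [1, -768]] · [[3, 4], [1, 1]] = [[1021, 1020], [-765, -764]].

[[1021, 1020], [-765, -764]]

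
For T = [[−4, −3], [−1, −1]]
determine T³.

[[−91, −72], [−24, −19]]

T² = [[19, 15], [5, 4]]
T³ = [[−91, −72], [−24, −19]]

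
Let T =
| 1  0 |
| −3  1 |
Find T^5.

T = I + N where N = [[0, 0], [−3, 0]] is strictly lower-triangular, so N^2 = 0.
(I + N)^5 = I + 5·N = [[1, 0], [−15, 1]].

[[1, 0], [−15, 1]]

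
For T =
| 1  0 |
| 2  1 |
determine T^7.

T = I + N where N = [[0, 0], [2, 0]] is strictly lower-triangular, so N^2 = 0.
(I + N)^7 = I + 7·N = [[1, 0], [14, 1]].

[[1, 0], [14, 1]]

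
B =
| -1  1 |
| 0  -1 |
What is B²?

[[1, -2], [0, 1]]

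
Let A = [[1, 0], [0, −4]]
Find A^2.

[[1, 0], [0, 16]]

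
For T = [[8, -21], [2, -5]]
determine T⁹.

tr T = 3 and det T = 2, so the characteristic polynomial is λ² − (3)λ + (2) with roots 2 and 1.
Eigenvectors give P = [[-7, 3], [-2, 1]] with P⁻¹ = [[-1, 3], [-2, 7]], and T = P·diag(2, 1)·P⁻¹.
Then T⁹ = P·diag(512, 1)·P⁻¹ = [[-3584, 3], [-1024, 1]] · [[-1, 3], [-2, 7]] = [[3578, -10731], [1022, -3065]].

[[3578, -10731], [1022, -3065]]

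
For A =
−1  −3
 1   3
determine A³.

[[−4, −12], [4, 12]]

A² = [[−2, −6], [2, 6]]
A³ = [[−4, −12], [4, 12]]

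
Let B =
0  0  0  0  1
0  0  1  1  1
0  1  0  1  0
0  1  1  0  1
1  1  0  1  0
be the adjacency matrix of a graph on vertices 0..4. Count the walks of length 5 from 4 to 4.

The number of length-5 walks from vertex 4 to vertex 4 is entry (4,4) of B^5, where B is the adjacency matrix.
B^2 = [[1, 1, 0, 1, 0], [1, 3, 1, 2, 1], [0, 1, 2, 1, 2], [1, 2, 1, 3, 1], [0, 1, 2, 1, 3]]
B^3 = [[0, 1, 2, 1, 3], [1, 4, 5, 5, 6], [2, 5, 2, 5, 2], [1, 5, 5, 4, 6], [3, 6, 2, 6, 2]]
B^4 = [[3, 6, 2, 6, 2], [6, 16, 9, 15, 10], [2, 9, 10, 9, 12], [6, 15, 9, 16, 10], [2, 10, 12, 10, 15]]
B^5 = [[2, 10, 12, 10, 15], [10, 34, 31, 35, 37], [12, 31, 18, 31, 20], [10, 35, 31, 34, 37], [15, 37, 20, 37, 22]]

22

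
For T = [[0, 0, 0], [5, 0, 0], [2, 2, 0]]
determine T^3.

[[0, 0, 0], [0, 0, 0], [0, 0, 0]]

T is strictly triangular, hence nilpotent: T^3 = 0, so T^3 = 0.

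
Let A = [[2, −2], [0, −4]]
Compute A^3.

[[8, −24], [0, −64]]

A^2 = [[4, 4], [0, 16]]
A^3 = [[8, −24], [0, −64]]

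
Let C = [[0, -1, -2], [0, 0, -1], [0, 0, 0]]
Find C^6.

C is strictly triangular, hence nilpotent: C^3 = 0, so C^6 = 0.

[[0, 0, 0], [0, 0, 0], [0, 0, 0]]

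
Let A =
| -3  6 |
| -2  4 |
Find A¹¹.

[[-3, 6], [-2, 4]]

A² = A (a projection; rank 1, trace 1), so A¹¹ = A.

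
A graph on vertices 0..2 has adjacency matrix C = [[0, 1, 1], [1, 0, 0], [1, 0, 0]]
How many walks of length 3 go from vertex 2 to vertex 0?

The number of length-3 walks from vertex 2 to vertex 0 is entry (2,0) of C³, where C is the adjacency matrix.
C² = [[2, 0, 0], [0, 1, 1], [0, 1, 1]]
C³ = [[0, 2, 2], [2, 0, 0], [2, 0, 0]]

2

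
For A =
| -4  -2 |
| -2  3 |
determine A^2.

[[20, 2], [2, 13]]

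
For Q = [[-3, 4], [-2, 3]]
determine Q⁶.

Q² = I (check: tr Q = 0 and det Q = -1), so Q⁶ = I since 6 is even.

[[1, 0], [0, 1]]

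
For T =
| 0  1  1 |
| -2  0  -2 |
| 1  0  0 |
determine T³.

T² = [[-1, 0, -2], [-2, -2, -2], [0, 1, 1]]
T³ = [[-2, -1, -1], [2, -2, 2], [-1, 0, -2]]

[[-2, -1, -1], [2, -2, 2], [-1, 0, -2]]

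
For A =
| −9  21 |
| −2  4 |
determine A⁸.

[[44391, −132405], [12610, −37574]]

tr A = −5 and det A = 6, so the characteristic polynomial is λ² − (−5)λ + (6) with roots −3 and −2.
Eigenvectors give P = [[−7, 3], [−2, 1]] with P⁻¹ = [[−1, 3], [−2, 7]], and A = P·diag(−3, −2)·P⁻¹.
Then A⁸ = P·diag(6561, 256)·P⁻¹ = [[−45927, 768], [−13122, 256]] · [[−1, 3], [−2, 7]] = [[44391, −132405], [12610, −37574]].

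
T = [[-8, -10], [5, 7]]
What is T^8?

tr T = -1 and det T = -6, so the characteristic polynomial is λ² − (-1)λ + (-6) with roots -3 and 2.
Eigenvectors give P = [[2, -1], [-1, 1]] with P⁻¹ = [[1, 1], [1, 2]], and T = P·diag(-3, 2)·P⁻¹.
Then T^8 = P·diag(6561, 256)·P⁻¹ = [[13122, -256], [-6561, 256]] · [[1, 1], [1, 2]] = [[12866, 12610], [-6305, -6049]].

[[12866, 12610], [-6305, -6049]]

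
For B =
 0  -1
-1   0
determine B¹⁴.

B² = I (check: tr B = 0 and det B = -1), so B¹⁴ = I since 14 is even.

[[1, 0], [0, 1]]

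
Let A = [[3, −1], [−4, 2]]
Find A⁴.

A² = [[13, −5], [−20, 8]]
A³ = [[59, −23], [−92, 36]]
A⁴ = [[269, −105], [−420, 164]]

[[269, −105], [−420, 164]]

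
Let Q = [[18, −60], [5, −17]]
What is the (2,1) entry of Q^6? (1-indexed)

tr Q = 1 and det Q = −6, so the characteristic polynomial is λ² − (1)λ + (−6) with roots −2 and 3.
Eigenvectors give P = [[−3, 4], [−1, 1]] with P⁻¹ = [[1, −4], [1, −3]], and Q = P·diag(−2, 3)·P⁻¹.
Then Q^6 = P·diag(64, 729)·P⁻¹ = [[−192, 2916], [−64, 729]] · [[1, −4], [1, −3]] = [[2724, −7980], [665, −1931]].

665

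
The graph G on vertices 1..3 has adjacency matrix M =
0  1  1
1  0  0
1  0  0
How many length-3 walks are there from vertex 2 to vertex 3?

The number of length-3 walks from vertex 2 to vertex 3 is entry (2,3) of M^3, where M is the adjacency matrix.
M^2 = [[2, 0, 0], [0, 1, 1], [0, 1, 1]]
M^3 = [[0, 2, 2], [2, 0, 0], [2, 0, 0]]

0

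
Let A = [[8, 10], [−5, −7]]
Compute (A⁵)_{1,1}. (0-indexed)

tr A = 1 and det A = −6, so the characteristic polynomial is λ² − (1)λ + (−6) with roots 3 and −2.
Eigenvectors give P = [[−2, −1], [1, 1]] with P⁻¹ = [[−1, −1], [1, 2]], and A = P·diag(3, −2)·P⁻¹.
Then A⁵ = P·diag(243, −32)·P⁻¹ = [[−486, 32], [243, −32]] · [[−1, −1], [1, 2]] = [[518, 550], [−275, −307]].

−307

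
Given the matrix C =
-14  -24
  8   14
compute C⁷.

[[-896, -1536], [512, 896]]

tr C = 0 and det C = -4, so the characteristic polynomial is λ² − (0)λ + (-4) with roots 2 and -2.
Eigenvectors give P = [[3, -2], [-2, 1]] with P⁻¹ = [[-1, -2], [-2, -3]], and C = P·diag(2, -2)·P⁻¹.
Then C⁷ = P·diag(128, -128)·P⁻¹ = [[384, 256], [-256, -128]] · [[-1, -2], [-2, -3]] = [[-896, -1536], [512, 896]].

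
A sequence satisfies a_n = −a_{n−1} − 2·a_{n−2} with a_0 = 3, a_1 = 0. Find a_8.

With companion matrix B = [[−1, −2], [1, 0]], [a_n, a_{n−1}]ᵀ = B·[a_{n−1}, a_{n−2}]ᵀ, so [a_8, a_7]ᵀ = B⁷·[a_1, a_0]ᵀ.
B⁷ = [[3, −14], [7, 10]], giving [a_8, a_7]ᵀ = [[−42], [30]].

−42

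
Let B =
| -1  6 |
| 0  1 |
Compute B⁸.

[[1, 0], [0, 1]]

B² = I (check: tr B = 0 and det B = -1), so B⁸ = I since 8 is even.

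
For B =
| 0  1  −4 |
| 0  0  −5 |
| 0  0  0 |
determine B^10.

B is strictly triangular, hence nilpotent: B^3 = 0, so B^10 = 0.

[[0, 0, 0], [0, 0, 0], [0, 0, 0]]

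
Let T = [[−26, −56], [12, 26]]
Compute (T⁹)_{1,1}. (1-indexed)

−6656

tr T = 0 and det T = −4, so the characteristic polynomial is λ² − (0)λ + (−4) with roots 2 and −2.
Eigenvectors give P = [[−2, 7], [1, −3]] with P⁻¹ = [[3, 7], [1, 2]], and T = P·diag(2, −2)·P⁻¹.
Then T⁹ = P·diag(512, −512)·P⁻¹ = [[−1024, −3584], [512, 1536]] · [[3, 7], [1, 2]] = [[−6656, −14336], [3072, 6656]].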